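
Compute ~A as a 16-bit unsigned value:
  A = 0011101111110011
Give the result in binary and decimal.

Flip each bit (0->1, 1->0):
  0011101111110011
  1100010000001100

Answer: 1100010000001100 (50188)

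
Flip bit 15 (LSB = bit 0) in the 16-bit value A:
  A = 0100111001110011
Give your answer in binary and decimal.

Mask = 1 << 15 = 1000000000000000
Bit 15 of A is 0; XOR with the mask flips it to 1.
  0100111001110011
^ 1000000000000000
------------------
  1100111001110011

Answer: 1100111001110011 (52851)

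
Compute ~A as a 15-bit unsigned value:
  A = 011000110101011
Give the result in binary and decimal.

Flip each bit (0->1, 1->0):
  011000110101011
  100111001010100

Answer: 100111001010100 (20052)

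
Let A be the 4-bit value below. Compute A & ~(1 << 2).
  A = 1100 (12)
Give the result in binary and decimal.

Mask = ~(1 << 2) = 1011
Bit 2 of A is 1, so AND-ing with the mask clears it to 0.
  1100
& 1011
------
  1000

Answer: 1000 (8)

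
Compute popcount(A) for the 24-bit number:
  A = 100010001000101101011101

100010001000101101011101
1-bits at positions (from bit 0 = LSB): 0, 2, 3, 4, 6, 8, 9, 11, 15, 19, 23
Count = 11

Answer: 11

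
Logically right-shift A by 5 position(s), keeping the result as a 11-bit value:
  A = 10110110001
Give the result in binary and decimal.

Logical shift right by 5: drop the bottom 5 bit(s), prepend 5 zero(s) on the left.
  10110110001  ->  keep [101101], discard [10001], prepend 00000
= 00000101101

Answer: 00000101101 (45)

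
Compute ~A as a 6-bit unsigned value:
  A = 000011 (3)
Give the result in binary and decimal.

Flip each bit (0->1, 1->0):
  000011
  111100

Answer: 111100 (60)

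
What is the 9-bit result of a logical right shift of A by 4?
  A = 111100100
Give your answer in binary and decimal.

Logical shift right by 4: drop the bottom 4 bit(s), prepend 4 zero(s) on the left.
  111100100  ->  keep [11110], discard [0100], prepend 0000
= 000011110

Answer: 000011110 (30)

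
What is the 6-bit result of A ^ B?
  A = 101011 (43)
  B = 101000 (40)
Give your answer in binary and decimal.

Apply ^ to each column (1 where bits differ):
  101011
^ 101000
--------
  000011

Answer: 000011 (3)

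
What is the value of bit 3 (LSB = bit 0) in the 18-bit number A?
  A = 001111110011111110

Bit 3 is the 4th from the right.
  001111110011111110
                ^
That bit is 1.

Answer: 1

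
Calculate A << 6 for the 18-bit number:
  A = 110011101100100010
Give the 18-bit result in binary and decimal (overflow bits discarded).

Shift left by 6: drop the top 6 bit(s), append 6 zero(s) on the right.
  110011101100100010  ->  discard [110011], keep [101100100010], append 000000
= 101100100010000000

Answer: 101100100010000000 (182400)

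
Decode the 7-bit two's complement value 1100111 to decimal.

MSB is 1, so the value is negative. Find the magnitude:
1. Invert bits:  0011000
2. Add 1:        0011001  = 25
3. Apply sign:   -25

Answer: -25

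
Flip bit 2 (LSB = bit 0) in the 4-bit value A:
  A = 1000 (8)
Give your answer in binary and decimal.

Mask = 1 << 2 = 0100
Bit 2 of A is 0; XOR with the mask flips it to 1.
  1000
^ 0100
------
  1100

Answer: 1100 (12)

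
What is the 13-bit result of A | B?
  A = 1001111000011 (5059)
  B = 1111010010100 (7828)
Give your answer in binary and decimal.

Apply | to each column (1 where either bit is 1):
  1001111000011
| 1111010010100
---------------
  1111111010111

Answer: 1111111010111 (8151)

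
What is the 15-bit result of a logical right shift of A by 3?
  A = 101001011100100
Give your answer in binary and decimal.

Logical shift right by 3: drop the bottom 3 bit(s), prepend 3 zero(s) on the left.
  101001011100100  ->  keep [101001011100], discard [100], prepend 000
= 000101001011100

Answer: 000101001011100 (2652)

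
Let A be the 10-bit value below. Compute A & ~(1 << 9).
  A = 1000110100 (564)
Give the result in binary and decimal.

Mask = ~(1 << 9) = 0111111111
Bit 9 of A is 1, so AND-ing with the mask clears it to 0.
  1000110100
& 0111111111
------------
  0000110100

Answer: 0000110100 (52)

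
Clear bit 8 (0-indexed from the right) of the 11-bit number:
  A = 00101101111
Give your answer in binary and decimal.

Mask = ~(1 << 8) = 11011111111
Bit 8 of A is 1, so AND-ing with the mask clears it to 0.
  00101101111
& 11011111111
-------------
  00001101111

Answer: 00001101111 (111)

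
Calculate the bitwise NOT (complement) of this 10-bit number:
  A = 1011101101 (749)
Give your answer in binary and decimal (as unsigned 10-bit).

Flip each bit (0->1, 1->0):
  1011101101
  0100010010

Answer: 0100010010 (274)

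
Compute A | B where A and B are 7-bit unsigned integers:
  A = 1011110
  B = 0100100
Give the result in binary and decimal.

Apply | to each column (1 where either bit is 1):
  1011110
| 0100100
---------
  1111110

Answer: 1111110 (126)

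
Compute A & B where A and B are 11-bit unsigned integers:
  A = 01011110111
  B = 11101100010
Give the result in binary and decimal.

Apply & to each column (1 only where both bits are 1):
  01011110111
& 11101100010
-------------
  01001100010

Answer: 01001100010 (610)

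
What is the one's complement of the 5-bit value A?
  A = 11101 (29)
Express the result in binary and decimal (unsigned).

Flip each bit (0->1, 1->0):
  11101
  00010

Answer: 00010 (2)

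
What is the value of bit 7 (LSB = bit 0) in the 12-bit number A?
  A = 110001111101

Bit 7 is the 8th from the right.
  110001111101
      ^
That bit is 0.

Answer: 0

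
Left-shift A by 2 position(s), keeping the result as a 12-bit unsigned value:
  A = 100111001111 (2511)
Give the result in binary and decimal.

Shift left by 2: drop the top 2 bit(s), append 2 zero(s) on the right.
  100111001111  ->  discard [10], keep [0111001111], append 00
= 011100111100

Answer: 011100111100 (1852)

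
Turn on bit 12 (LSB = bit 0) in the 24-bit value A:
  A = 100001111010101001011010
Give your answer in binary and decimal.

Mask = 1 << 12 = 000000000001000000000000
Bit 12 of A is 0, so OR-ing with the mask flips it to 1.
  100001111010101001011010
| 000000000001000000000000
--------------------------
  100001111011101001011010

Answer: 100001111011101001011010 (8895066)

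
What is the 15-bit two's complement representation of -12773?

1. Binary of +12773:  011000111100101
2. Invert bits:     100111000011010
3. Add 1:           100111000011011

Answer: 100111000011011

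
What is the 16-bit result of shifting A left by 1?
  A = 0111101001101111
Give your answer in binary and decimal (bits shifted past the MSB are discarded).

Shift left by 1: drop the top 1 bit(s), append 1 zero(s) on the right.
  0111101001101111  ->  discard [0], keep [111101001101111], append 0
= 1111010011011110

Answer: 1111010011011110 (62686)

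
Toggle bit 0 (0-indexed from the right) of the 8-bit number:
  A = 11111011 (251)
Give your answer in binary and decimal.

Mask = 1 << 0 = 00000001
Bit 0 of A is 1; XOR with the mask flips it to 0.
  11111011
^ 00000001
----------
  11111010

Answer: 11111010 (250)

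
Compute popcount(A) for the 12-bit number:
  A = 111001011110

111001011110
1-bits at positions (from bit 0 = LSB): 1, 2, 3, 4, 6, 9, 10, 11
Count = 8

Answer: 8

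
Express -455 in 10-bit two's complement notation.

1. Binary of +455:  0111000111
2. Invert bits:     1000111000
3. Add 1:           1000111001

Answer: 1000111001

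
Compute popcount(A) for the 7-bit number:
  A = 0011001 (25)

0011001
1-bits at positions (from bit 0 = LSB): 0, 3, 4
Count = 3

Answer: 3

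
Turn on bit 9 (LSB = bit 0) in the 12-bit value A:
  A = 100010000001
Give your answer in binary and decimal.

Mask = 1 << 9 = 001000000000
Bit 9 of A is 0, so OR-ing with the mask flips it to 1.
  100010000001
| 001000000000
--------------
  101010000001

Answer: 101010000001 (2689)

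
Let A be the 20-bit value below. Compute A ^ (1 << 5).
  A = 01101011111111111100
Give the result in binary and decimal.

Mask = 1 << 5 = 00000000000000100000
Bit 5 of A is 1; XOR with the mask flips it to 0.
  01101011111111111100
^ 00000000000000100000
----------------------
  01101011111111011100

Answer: 01101011111111011100 (442332)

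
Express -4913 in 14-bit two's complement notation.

1. Binary of +4913:  01001100110001
2. Invert bits:     10110011001110
3. Add 1:           10110011001111

Answer: 10110011001111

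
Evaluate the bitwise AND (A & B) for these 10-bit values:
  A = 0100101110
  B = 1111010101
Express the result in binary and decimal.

Apply & to each column (1 only where both bits are 1):
  0100101110
& 1111010101
------------
  0100000100

Answer: 0100000100 (260)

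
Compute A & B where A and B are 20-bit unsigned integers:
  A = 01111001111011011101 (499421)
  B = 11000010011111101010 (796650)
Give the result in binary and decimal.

Apply & to each column (1 only where both bits are 1):
  01111001111011011101
& 11000010011111101010
----------------------
  01000000011011001000

Answer: 01000000011011001000 (263880)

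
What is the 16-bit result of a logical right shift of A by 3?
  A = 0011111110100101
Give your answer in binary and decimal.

Logical shift right by 3: drop the bottom 3 bit(s), prepend 3 zero(s) on the left.
  0011111110100101  ->  keep [0011111110100], discard [101], prepend 000
= 0000011111110100

Answer: 0000011111110100 (2036)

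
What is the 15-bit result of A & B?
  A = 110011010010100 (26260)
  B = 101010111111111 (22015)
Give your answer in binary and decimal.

Apply & to each column (1 only where both bits are 1):
  110011010010100
& 101010111111111
-----------------
  100010010010100

Answer: 100010010010100 (17556)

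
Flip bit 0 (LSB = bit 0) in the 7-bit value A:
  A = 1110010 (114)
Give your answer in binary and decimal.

Mask = 1 << 0 = 0000001
Bit 0 of A is 0; XOR with the mask flips it to 1.
  1110010
^ 0000001
---------
  1110011

Answer: 1110011 (115)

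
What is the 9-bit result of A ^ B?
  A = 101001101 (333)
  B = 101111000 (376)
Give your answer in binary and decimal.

Apply ^ to each column (1 where bits differ):
  101001101
^ 101111000
-----------
  000110101

Answer: 000110101 (53)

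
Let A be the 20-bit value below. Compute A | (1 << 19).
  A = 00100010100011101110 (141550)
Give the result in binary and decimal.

Mask = 1 << 19 = 10000000000000000000
Bit 19 of A is 0, so OR-ing with the mask flips it to 1.
  00100010100011101110
| 10000000000000000000
----------------------
  10100010100011101110

Answer: 10100010100011101110 (665838)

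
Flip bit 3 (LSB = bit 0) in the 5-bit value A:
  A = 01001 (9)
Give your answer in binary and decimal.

Mask = 1 << 3 = 01000
Bit 3 of A is 1; XOR with the mask flips it to 0.
  01001
^ 01000
-------
  00001

Answer: 00001 (1)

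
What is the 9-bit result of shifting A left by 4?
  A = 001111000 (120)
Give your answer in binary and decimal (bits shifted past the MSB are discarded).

Shift left by 4: drop the top 4 bit(s), append 4 zero(s) on the right.
  001111000  ->  discard [0011], keep [11000], append 0000
= 110000000

Answer: 110000000 (384)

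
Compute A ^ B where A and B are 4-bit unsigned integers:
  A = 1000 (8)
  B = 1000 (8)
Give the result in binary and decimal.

Apply ^ to each column (1 where bits differ):
  1000
^ 1000
------
  0000

Answer: 0000 (0)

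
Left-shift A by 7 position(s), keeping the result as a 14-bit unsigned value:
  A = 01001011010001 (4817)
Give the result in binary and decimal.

Shift left by 7: drop the top 7 bit(s), append 7 zero(s) on the right.
  01001011010001  ->  discard [0100101], keep [1010001], append 0000000
= 10100010000000

Answer: 10100010000000 (10368)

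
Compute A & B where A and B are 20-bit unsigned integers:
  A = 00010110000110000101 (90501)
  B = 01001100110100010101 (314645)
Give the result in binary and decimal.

Apply & to each column (1 only where both bits are 1):
  00010110000110000101
& 01001100110100010101
----------------------
  00000100000100000101

Answer: 00000100000100000101 (16645)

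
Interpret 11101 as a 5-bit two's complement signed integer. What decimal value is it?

MSB is 1, so the value is negative. Find the magnitude:
1. Invert bits:  00010
2. Add 1:        00011  = 3
3. Apply sign:   -3

Answer: -3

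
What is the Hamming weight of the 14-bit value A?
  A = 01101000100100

01101000100100
1-bits at positions (from bit 0 = LSB): 2, 5, 9, 11, 12
Count = 5

Answer: 5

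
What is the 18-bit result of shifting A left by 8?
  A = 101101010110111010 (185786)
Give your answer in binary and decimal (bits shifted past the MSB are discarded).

Shift left by 8: drop the top 8 bit(s), append 8 zero(s) on the right.
  101101010110111010  ->  discard [10110101], keep [0110111010], append 00000000
= 011011101000000000

Answer: 011011101000000000 (113152)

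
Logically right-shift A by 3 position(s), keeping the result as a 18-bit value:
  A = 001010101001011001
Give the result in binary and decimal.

Logical shift right by 3: drop the bottom 3 bit(s), prepend 3 zero(s) on the left.
  001010101001011001  ->  keep [001010101001011], discard [001], prepend 000
= 000001010101001011

Answer: 000001010101001011 (5451)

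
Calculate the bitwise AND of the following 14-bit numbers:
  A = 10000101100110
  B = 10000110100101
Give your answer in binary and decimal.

Apply & to each column (1 only where both bits are 1):
  10000101100110
& 10000110100101
----------------
  10000100100100

Answer: 10000100100100 (8484)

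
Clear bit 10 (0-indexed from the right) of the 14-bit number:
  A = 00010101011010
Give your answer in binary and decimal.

Mask = ~(1 << 10) = 11101111111111
Bit 10 of A is 1, so AND-ing with the mask clears it to 0.
  00010101011010
& 11101111111111
----------------
  00000101011010

Answer: 00000101011010 (346)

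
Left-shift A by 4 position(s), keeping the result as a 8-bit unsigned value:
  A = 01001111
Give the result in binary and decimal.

Shift left by 4: drop the top 4 bit(s), append 4 zero(s) on the right.
  01001111  ->  discard [0100], keep [1111], append 0000
= 11110000

Answer: 11110000 (240)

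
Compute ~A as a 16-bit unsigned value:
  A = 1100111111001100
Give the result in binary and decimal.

Flip each bit (0->1, 1->0):
  1100111111001100
  0011000000110011

Answer: 0011000000110011 (12339)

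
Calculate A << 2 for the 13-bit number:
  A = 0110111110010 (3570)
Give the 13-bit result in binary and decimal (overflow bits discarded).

Shift left by 2: drop the top 2 bit(s), append 2 zero(s) on the right.
  0110111110010  ->  discard [01], keep [10111110010], append 00
= 1011111001000

Answer: 1011111001000 (6088)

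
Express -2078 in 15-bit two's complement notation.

1. Binary of +2078:  000100000011110
2. Invert bits:     111011111100001
3. Add 1:           111011111100010

Answer: 111011111100010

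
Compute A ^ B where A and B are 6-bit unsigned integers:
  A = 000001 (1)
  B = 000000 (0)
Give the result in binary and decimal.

Apply ^ to each column (1 where bits differ):
  000001
^ 000000
--------
  000001

Answer: 000001 (1)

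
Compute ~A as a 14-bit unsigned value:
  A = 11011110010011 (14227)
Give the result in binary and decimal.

Flip each bit (0->1, 1->0):
  11011110010011
  00100001101100

Answer: 00100001101100 (2156)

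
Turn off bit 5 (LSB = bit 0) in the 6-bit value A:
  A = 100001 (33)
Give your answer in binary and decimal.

Mask = ~(1 << 5) = 011111
Bit 5 of A is 1, so AND-ing with the mask clears it to 0.
  100001
& 011111
--------
  000001

Answer: 000001 (1)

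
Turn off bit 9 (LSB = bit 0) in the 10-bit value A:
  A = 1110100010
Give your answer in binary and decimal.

Mask = ~(1 << 9) = 0111111111
Bit 9 of A is 1, so AND-ing with the mask clears it to 0.
  1110100010
& 0111111111
------------
  0110100010

Answer: 0110100010 (418)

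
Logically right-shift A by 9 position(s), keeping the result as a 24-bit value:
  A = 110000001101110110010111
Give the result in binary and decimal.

Logical shift right by 9: drop the bottom 9 bit(s), prepend 9 zero(s) on the left.
  110000001101110110010111  ->  keep [110000001101110], discard [110010111], prepend 000000000
= 000000000110000001101110

Answer: 000000000110000001101110 (24686)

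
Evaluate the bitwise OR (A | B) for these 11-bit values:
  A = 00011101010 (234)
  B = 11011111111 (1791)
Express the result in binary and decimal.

Apply | to each column (1 where either bit is 1):
  00011101010
| 11011111111
-------------
  11011111111

Answer: 11011111111 (1791)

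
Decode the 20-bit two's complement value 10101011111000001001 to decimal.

MSB is 1, so the value is negative. Find the magnitude:
1. Invert bits:  01010100000111110110
2. Add 1:        01010100000111110111  = 344567
3. Apply sign:   -344567

Answer: -344567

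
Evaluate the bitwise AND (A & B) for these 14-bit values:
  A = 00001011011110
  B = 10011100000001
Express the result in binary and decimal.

Apply & to each column (1 only where both bits are 1):
  00001011011110
& 10011100000001
----------------
  00001000000000

Answer: 00001000000000 (512)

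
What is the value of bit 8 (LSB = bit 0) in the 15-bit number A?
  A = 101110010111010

Bit 8 is the 9th from the right.
  101110010111010
        ^
That bit is 0.

Answer: 0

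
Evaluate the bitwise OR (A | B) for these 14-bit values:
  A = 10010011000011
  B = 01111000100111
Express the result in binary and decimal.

Apply | to each column (1 where either bit is 1):
  10010011000011
| 01111000100111
----------------
  11111011100111

Answer: 11111011100111 (16103)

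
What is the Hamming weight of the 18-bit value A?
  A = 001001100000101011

001001100000101011
1-bits at positions (from bit 0 = LSB): 0, 1, 3, 5, 11, 12, 15
Count = 7

Answer: 7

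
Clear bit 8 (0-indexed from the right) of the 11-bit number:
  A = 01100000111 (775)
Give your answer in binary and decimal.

Mask = ~(1 << 8) = 11011111111
Bit 8 of A is 1, so AND-ing with the mask clears it to 0.
  01100000111
& 11011111111
-------------
  01000000111

Answer: 01000000111 (519)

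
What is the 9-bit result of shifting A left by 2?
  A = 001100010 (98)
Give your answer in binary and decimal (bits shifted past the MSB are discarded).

Shift left by 2: drop the top 2 bit(s), append 2 zero(s) on the right.
  001100010  ->  discard [00], keep [1100010], append 00
= 110001000

Answer: 110001000 (392)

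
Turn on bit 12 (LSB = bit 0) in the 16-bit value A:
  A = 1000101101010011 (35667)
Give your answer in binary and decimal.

Mask = 1 << 12 = 0001000000000000
Bit 12 of A is 0, so OR-ing with the mask flips it to 1.
  1000101101010011
| 0001000000000000
------------------
  1001101101010011

Answer: 1001101101010011 (39763)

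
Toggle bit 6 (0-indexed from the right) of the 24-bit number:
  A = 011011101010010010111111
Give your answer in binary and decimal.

Mask = 1 << 6 = 000000000000000001000000
Bit 6 of A is 0; XOR with the mask flips it to 1.
  011011101010010010111111
^ 000000000000000001000000
--------------------------
  011011101010010011111111

Answer: 011011101010010011111111 (7251199)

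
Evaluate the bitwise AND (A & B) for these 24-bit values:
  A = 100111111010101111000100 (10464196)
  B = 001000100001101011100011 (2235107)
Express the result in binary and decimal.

Apply & to each column (1 only where both bits are 1):
  100111111010101111000100
& 001000100001101011100011
--------------------------
  000000100000101011000000

Answer: 000000100000101011000000 (133824)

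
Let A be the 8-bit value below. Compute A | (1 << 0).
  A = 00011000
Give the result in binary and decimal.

Mask = 1 << 0 = 00000001
Bit 0 of A is 0, so OR-ing with the mask flips it to 1.
  00011000
| 00000001
----------
  00011001

Answer: 00011001 (25)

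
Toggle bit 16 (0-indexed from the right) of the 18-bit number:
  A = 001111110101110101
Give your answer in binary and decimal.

Mask = 1 << 16 = 010000000000000000
Bit 16 of A is 0; XOR with the mask flips it to 1.
  001111110101110101
^ 010000000000000000
--------------------
  011111110101110101

Answer: 011111110101110101 (130421)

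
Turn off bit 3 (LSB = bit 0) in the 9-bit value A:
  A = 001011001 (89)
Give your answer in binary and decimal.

Mask = ~(1 << 3) = 111110111
Bit 3 of A is 1, so AND-ing with the mask clears it to 0.
  001011001
& 111110111
-----------
  001010001

Answer: 001010001 (81)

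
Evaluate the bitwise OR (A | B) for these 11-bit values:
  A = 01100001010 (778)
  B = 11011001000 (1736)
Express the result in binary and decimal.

Apply | to each column (1 where either bit is 1):
  01100001010
| 11011001000
-------------
  11111001010

Answer: 11111001010 (1994)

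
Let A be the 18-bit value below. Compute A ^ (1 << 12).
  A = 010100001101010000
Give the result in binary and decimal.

Mask = 1 << 12 = 000001000000000000
Bit 12 of A is 0; XOR with the mask flips it to 1.
  010100001101010000
^ 000001000000000000
--------------------
  010101001101010000

Answer: 010101001101010000 (86864)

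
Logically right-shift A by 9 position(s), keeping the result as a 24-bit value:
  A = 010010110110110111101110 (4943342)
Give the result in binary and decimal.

Logical shift right by 9: drop the bottom 9 bit(s), prepend 9 zero(s) on the left.
  010010110110110111101110  ->  keep [010010110110110], discard [111101110], prepend 000000000
= 000000000010010110110110

Answer: 000000000010010110110110 (9654)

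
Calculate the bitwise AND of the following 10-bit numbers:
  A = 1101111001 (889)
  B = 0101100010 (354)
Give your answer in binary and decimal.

Apply & to each column (1 only where both bits are 1):
  1101111001
& 0101100010
------------
  0101100000

Answer: 0101100000 (352)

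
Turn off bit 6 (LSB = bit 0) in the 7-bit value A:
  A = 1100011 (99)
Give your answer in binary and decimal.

Mask = ~(1 << 6) = 0111111
Bit 6 of A is 1, so AND-ing with the mask clears it to 0.
  1100011
& 0111111
---------
  0100011

Answer: 0100011 (35)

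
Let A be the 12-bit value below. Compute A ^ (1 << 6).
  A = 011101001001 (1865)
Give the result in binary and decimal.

Mask = 1 << 6 = 000001000000
Bit 6 of A is 1; XOR with the mask flips it to 0.
  011101001001
^ 000001000000
--------------
  011100001001

Answer: 011100001001 (1801)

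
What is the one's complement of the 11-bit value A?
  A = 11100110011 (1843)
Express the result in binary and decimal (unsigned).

Flip each bit (0->1, 1->0):
  11100110011
  00011001100

Answer: 00011001100 (204)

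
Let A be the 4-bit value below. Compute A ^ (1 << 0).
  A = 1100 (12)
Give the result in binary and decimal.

Mask = 1 << 0 = 0001
Bit 0 of A is 0; XOR with the mask flips it to 1.
  1100
^ 0001
------
  1101

Answer: 1101 (13)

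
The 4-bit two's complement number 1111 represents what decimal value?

MSB is 1, so the value is negative. Find the magnitude:
1. Invert bits:  0000
2. Add 1:        0001  = 1
3. Apply sign:   -1

Answer: -1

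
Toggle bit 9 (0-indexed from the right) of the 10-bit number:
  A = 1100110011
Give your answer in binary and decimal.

Mask = 1 << 9 = 1000000000
Bit 9 of A is 1; XOR with the mask flips it to 0.
  1100110011
^ 1000000000
------------
  0100110011

Answer: 0100110011 (307)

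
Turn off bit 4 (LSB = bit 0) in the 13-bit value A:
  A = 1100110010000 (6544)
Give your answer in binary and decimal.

Mask = ~(1 << 4) = 1111111101111
Bit 4 of A is 1, so AND-ing with the mask clears it to 0.
  1100110010000
& 1111111101111
---------------
  1100110000000

Answer: 1100110000000 (6528)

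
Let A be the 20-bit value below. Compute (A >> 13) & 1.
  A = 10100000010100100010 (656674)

Bit 13 is the 14th from the right.
  10100000010100100010
        ^
That bit is 0.

Answer: 0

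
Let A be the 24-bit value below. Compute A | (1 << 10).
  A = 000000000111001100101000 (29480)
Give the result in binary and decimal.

Mask = 1 << 10 = 000000000000010000000000
Bit 10 of A is 0, so OR-ing with the mask flips it to 1.
  000000000111001100101000
| 000000000000010000000000
--------------------------
  000000000111011100101000

Answer: 000000000111011100101000 (30504)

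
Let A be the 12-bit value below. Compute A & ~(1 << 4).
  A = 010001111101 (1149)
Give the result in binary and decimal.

Mask = ~(1 << 4) = 111111101111
Bit 4 of A is 1, so AND-ing with the mask clears it to 0.
  010001111101
& 111111101111
--------------
  010001101101

Answer: 010001101101 (1133)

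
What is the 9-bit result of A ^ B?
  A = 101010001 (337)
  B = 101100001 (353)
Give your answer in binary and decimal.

Apply ^ to each column (1 where bits differ):
  101010001
^ 101100001
-----------
  000110000

Answer: 000110000 (48)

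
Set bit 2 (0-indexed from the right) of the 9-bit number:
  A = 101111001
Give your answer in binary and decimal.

Mask = 1 << 2 = 000000100
Bit 2 of A is 0, so OR-ing with the mask flips it to 1.
  101111001
| 000000100
-----------
  101111101

Answer: 101111101 (381)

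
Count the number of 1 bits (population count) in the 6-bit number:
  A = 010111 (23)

010111
1-bits at positions (from bit 0 = LSB): 0, 1, 2, 4
Count = 4

Answer: 4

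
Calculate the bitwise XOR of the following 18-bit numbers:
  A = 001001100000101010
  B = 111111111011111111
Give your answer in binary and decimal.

Apply ^ to each column (1 where bits differ):
  001001100000101010
^ 111111111011111111
--------------------
  110110011011010101

Answer: 110110011011010101 (222933)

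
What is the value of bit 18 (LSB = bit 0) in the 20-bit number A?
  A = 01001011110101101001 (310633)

Bit 18 is the 19th from the right.
  01001011110101101001
   ^
That bit is 1.

Answer: 1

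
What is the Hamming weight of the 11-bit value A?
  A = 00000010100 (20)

00000010100
1-bits at positions (from bit 0 = LSB): 2, 4
Count = 2

Answer: 2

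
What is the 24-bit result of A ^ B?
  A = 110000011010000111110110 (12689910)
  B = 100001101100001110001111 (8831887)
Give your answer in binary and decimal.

Apply ^ to each column (1 where bits differ):
  110000011010000111110110
^ 100001101100001110001111
--------------------------
  010001110110001001111001

Answer: 010001110110001001111001 (4678265)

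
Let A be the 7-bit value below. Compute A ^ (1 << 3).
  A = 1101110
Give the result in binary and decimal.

Mask = 1 << 3 = 0001000
Bit 3 of A is 1; XOR with the mask flips it to 0.
  1101110
^ 0001000
---------
  1100110

Answer: 1100110 (102)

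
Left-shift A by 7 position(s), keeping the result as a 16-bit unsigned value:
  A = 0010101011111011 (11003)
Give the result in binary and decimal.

Shift left by 7: drop the top 7 bit(s), append 7 zero(s) on the right.
  0010101011111011  ->  discard [0010101], keep [011111011], append 0000000
= 0111110110000000

Answer: 0111110110000000 (32128)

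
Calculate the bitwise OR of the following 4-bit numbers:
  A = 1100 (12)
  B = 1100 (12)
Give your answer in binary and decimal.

Apply | to each column (1 where either bit is 1):
  1100
| 1100
------
  1100

Answer: 1100 (12)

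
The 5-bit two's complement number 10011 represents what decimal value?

MSB is 1, so the value is negative. Find the magnitude:
1. Invert bits:  01100
2. Add 1:        01101  = 13
3. Apply sign:   -13

Answer: -13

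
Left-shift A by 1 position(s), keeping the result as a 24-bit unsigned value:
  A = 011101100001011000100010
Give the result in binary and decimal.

Shift left by 1: drop the top 1 bit(s), append 1 zero(s) on the right.
  011101100001011000100010  ->  discard [0], keep [11101100001011000100010], append 0
= 111011000010110001000100

Answer: 111011000010110001000100 (15477828)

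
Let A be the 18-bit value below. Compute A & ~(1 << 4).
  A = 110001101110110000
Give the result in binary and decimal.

Mask = ~(1 << 4) = 111111111111101111
Bit 4 of A is 1, so AND-ing with the mask clears it to 0.
  110001101110110000
& 111111111111101111
--------------------
  110001101110100000

Answer: 110001101110100000 (203680)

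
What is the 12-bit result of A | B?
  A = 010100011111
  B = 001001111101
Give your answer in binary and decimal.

Apply | to each column (1 where either bit is 1):
  010100011111
| 001001111101
--------------
  011101111111

Answer: 011101111111 (1919)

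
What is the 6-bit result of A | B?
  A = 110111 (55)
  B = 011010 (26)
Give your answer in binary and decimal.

Apply | to each column (1 where either bit is 1):
  110111
| 011010
--------
  111111

Answer: 111111 (63)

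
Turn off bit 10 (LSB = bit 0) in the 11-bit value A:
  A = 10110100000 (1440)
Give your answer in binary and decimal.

Mask = ~(1 << 10) = 01111111111
Bit 10 of A is 1, so AND-ing with the mask clears it to 0.
  10110100000
& 01111111111
-------------
  00110100000

Answer: 00110100000 (416)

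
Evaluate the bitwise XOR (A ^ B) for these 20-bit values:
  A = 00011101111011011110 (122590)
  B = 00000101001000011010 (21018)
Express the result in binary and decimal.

Apply ^ to each column (1 where bits differ):
  00011101111011011110
^ 00000101001000011010
----------------------
  00011000110011000100

Answer: 00011000110011000100 (101572)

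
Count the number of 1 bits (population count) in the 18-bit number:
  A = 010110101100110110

010110101100110110
1-bits at positions (from bit 0 = LSB): 1, 2, 4, 5, 8, 9, 11, 13, 14, 16
Count = 10

Answer: 10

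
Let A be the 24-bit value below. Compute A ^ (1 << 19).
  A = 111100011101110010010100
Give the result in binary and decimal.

Mask = 1 << 19 = 000010000000000000000000
Bit 19 of A is 0; XOR with the mask flips it to 1.
  111100011101110010010100
^ 000010000000000000000000
--------------------------
  111110011101110010010100

Answer: 111110011101110010010100 (16374932)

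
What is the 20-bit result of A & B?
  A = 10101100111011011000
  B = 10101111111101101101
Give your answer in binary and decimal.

Apply & to each column (1 only where both bits are 1):
  10101100111011011000
& 10101111111101101101
----------------------
  10101100111001001000

Answer: 10101100111001001000 (708168)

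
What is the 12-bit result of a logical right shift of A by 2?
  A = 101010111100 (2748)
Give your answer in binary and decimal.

Logical shift right by 2: drop the bottom 2 bit(s), prepend 2 zero(s) on the left.
  101010111100  ->  keep [1010101111], discard [00], prepend 00
= 001010101111

Answer: 001010101111 (687)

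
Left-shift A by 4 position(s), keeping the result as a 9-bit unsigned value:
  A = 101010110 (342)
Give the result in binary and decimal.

Shift left by 4: drop the top 4 bit(s), append 4 zero(s) on the right.
  101010110  ->  discard [1010], keep [10110], append 0000
= 101100000

Answer: 101100000 (352)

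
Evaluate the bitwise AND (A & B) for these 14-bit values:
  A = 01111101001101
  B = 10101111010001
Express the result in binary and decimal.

Apply & to each column (1 only where both bits are 1):
  01111101001101
& 10101111010001
----------------
  00101101000001

Answer: 00101101000001 (2881)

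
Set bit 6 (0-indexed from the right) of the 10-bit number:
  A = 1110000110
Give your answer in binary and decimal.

Mask = 1 << 6 = 0001000000
Bit 6 of A is 0, so OR-ing with the mask flips it to 1.
  1110000110
| 0001000000
------------
  1111000110

Answer: 1111000110 (966)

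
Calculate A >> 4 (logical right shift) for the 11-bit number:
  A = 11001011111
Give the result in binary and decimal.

Logical shift right by 4: drop the bottom 4 bit(s), prepend 4 zero(s) on the left.
  11001011111  ->  keep [1100101], discard [1111], prepend 0000
= 00001100101

Answer: 00001100101 (101)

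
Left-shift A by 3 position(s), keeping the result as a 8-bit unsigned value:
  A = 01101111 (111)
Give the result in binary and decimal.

Shift left by 3: drop the top 3 bit(s), append 3 zero(s) on the right.
  01101111  ->  discard [011], keep [01111], append 000
= 01111000

Answer: 01111000 (120)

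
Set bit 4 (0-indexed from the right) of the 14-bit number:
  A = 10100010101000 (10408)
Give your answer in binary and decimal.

Mask = 1 << 4 = 00000000010000
Bit 4 of A is 0, so OR-ing with the mask flips it to 1.
  10100010101000
| 00000000010000
----------------
  10100010111000

Answer: 10100010111000 (10424)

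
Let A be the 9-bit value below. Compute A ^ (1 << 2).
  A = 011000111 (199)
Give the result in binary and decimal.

Mask = 1 << 2 = 000000100
Bit 2 of A is 1; XOR with the mask flips it to 0.
  011000111
^ 000000100
-----------
  011000011

Answer: 011000011 (195)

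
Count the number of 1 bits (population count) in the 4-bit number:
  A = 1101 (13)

1101
1-bits at positions (from bit 0 = LSB): 0, 2, 3
Count = 3

Answer: 3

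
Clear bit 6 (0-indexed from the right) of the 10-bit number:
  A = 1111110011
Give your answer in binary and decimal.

Mask = ~(1 << 6) = 1110111111
Bit 6 of A is 1, so AND-ing with the mask clears it to 0.
  1111110011
& 1110111111
------------
  1110110011

Answer: 1110110011 (947)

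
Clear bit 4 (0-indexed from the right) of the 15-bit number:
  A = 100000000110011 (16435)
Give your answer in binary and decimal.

Mask = ~(1 << 4) = 111111111101111
Bit 4 of A is 1, so AND-ing with the mask clears it to 0.
  100000000110011
& 111111111101111
-----------------
  100000000100011

Answer: 100000000100011 (16419)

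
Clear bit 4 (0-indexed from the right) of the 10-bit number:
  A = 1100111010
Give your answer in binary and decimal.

Mask = ~(1 << 4) = 1111101111
Bit 4 of A is 1, so AND-ing with the mask clears it to 0.
  1100111010
& 1111101111
------------
  1100101010

Answer: 1100101010 (810)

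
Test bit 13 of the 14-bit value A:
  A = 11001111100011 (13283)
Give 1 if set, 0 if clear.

Bit 13 is the 14th from the right.
  11001111100011
  ^
That bit is 1.

Answer: 1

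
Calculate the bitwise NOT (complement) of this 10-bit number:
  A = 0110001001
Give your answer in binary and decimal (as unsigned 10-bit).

Flip each bit (0->1, 1->0):
  0110001001
  1001110110

Answer: 1001110110 (630)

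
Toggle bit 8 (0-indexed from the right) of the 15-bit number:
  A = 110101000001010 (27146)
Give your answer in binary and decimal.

Mask = 1 << 8 = 000000100000000
Bit 8 of A is 0; XOR with the mask flips it to 1.
  110101000001010
^ 000000100000000
-----------------
  110101100001010

Answer: 110101100001010 (27402)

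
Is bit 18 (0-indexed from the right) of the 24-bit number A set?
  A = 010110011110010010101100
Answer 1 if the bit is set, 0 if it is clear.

Bit 18 is the 19th from the right.
  010110011110010010101100
       ^
That bit is 0.

Answer: 0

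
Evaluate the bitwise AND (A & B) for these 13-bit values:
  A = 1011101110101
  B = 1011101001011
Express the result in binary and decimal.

Apply & to each column (1 only where both bits are 1):
  1011101110101
& 1011101001011
---------------
  1011101000001

Answer: 1011101000001 (5953)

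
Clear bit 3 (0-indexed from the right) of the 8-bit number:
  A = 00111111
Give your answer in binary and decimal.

Mask = ~(1 << 3) = 11110111
Bit 3 of A is 1, so AND-ing with the mask clears it to 0.
  00111111
& 11110111
----------
  00110111

Answer: 00110111 (55)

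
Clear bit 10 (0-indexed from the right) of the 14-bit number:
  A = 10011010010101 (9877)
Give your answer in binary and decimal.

Mask = ~(1 << 10) = 11101111111111
Bit 10 of A is 1, so AND-ing with the mask clears it to 0.
  10011010010101
& 11101111111111
----------------
  10001010010101

Answer: 10001010010101 (8853)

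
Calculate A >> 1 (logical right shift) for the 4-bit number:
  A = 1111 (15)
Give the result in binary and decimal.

Logical shift right by 1: drop the bottom 1 bit(s), prepend 1 zero(s) on the left.
  1111  ->  keep [111], discard [1], prepend 0
= 0111

Answer: 0111 (7)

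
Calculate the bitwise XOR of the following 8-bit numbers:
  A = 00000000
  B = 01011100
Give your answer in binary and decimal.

Apply ^ to each column (1 where bits differ):
  00000000
^ 01011100
----------
  01011100

Answer: 01011100 (92)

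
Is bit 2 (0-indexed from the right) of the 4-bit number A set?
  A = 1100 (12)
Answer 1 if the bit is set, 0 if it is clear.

Bit 2 is the 3rd from the right.
  1100
   ^
That bit is 1.

Answer: 1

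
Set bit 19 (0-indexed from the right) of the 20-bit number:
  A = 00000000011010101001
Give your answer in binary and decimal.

Mask = 1 << 19 = 10000000000000000000
Bit 19 of A is 0, so OR-ing with the mask flips it to 1.
  00000000011010101001
| 10000000000000000000
----------------------
  10000000011010101001

Answer: 10000000011010101001 (525993)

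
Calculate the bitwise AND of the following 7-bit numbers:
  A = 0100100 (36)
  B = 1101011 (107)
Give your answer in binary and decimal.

Apply & to each column (1 only where both bits are 1):
  0100100
& 1101011
---------
  0100000

Answer: 0100000 (32)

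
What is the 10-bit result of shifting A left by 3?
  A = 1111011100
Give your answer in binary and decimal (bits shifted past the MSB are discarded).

Shift left by 3: drop the top 3 bit(s), append 3 zero(s) on the right.
  1111011100  ->  discard [111], keep [1011100], append 000
= 1011100000

Answer: 1011100000 (736)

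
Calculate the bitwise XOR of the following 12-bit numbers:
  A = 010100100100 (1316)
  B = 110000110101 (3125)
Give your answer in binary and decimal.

Apply ^ to each column (1 where bits differ):
  010100100100
^ 110000110101
--------------
  100100010001

Answer: 100100010001 (2321)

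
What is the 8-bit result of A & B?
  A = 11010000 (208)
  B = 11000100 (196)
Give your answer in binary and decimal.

Apply & to each column (1 only where both bits are 1):
  11010000
& 11000100
----------
  11000000

Answer: 11000000 (192)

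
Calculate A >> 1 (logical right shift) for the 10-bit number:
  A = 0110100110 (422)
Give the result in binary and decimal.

Logical shift right by 1: drop the bottom 1 bit(s), prepend 1 zero(s) on the left.
  0110100110  ->  keep [011010011], discard [0], prepend 0
= 0011010011

Answer: 0011010011 (211)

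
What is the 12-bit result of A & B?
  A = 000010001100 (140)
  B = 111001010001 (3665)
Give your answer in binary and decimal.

Apply & to each column (1 only where both bits are 1):
  000010001100
& 111001010001
--------------
  000000000000

Answer: 000000000000 (0)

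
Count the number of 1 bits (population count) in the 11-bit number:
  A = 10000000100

10000000100
1-bits at positions (from bit 0 = LSB): 2, 10
Count = 2

Answer: 2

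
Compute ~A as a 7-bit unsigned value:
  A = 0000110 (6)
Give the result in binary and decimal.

Flip each bit (0->1, 1->0):
  0000110
  1111001

Answer: 1111001 (121)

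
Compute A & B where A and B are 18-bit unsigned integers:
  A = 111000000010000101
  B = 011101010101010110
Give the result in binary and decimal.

Apply & to each column (1 only where both bits are 1):
  111000000010000101
& 011101010101010110
--------------------
  011000000000000100

Answer: 011000000000000100 (98308)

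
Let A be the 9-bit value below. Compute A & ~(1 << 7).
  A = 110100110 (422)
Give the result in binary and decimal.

Mask = ~(1 << 7) = 101111111
Bit 7 of A is 1, so AND-ing with the mask clears it to 0.
  110100110
& 101111111
-----------
  100100110

Answer: 100100110 (294)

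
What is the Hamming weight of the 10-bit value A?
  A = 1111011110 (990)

1111011110
1-bits at positions (from bit 0 = LSB): 1, 2, 3, 4, 6, 7, 8, 9
Count = 8

Answer: 8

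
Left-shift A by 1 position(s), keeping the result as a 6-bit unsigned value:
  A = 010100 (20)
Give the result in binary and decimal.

Shift left by 1: drop the top 1 bit(s), append 1 zero(s) on the right.
  010100  ->  discard [0], keep [10100], append 0
= 101000

Answer: 101000 (40)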